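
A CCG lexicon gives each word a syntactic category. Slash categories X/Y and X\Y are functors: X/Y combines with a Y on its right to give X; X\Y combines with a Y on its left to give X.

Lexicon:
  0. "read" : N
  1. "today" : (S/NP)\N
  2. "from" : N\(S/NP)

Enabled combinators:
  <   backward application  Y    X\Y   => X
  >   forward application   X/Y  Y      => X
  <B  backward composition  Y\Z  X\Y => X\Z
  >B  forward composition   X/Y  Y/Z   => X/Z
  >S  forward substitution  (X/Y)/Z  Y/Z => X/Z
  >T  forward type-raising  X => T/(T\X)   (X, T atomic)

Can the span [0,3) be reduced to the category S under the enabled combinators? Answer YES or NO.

NO

N (S/NP)\N N\(S/NP)
CKY chart[0,3] = {N, N/(N\N), NP/(NP\N), PP/(PP\N), S/(S\N)}; S ∉ chart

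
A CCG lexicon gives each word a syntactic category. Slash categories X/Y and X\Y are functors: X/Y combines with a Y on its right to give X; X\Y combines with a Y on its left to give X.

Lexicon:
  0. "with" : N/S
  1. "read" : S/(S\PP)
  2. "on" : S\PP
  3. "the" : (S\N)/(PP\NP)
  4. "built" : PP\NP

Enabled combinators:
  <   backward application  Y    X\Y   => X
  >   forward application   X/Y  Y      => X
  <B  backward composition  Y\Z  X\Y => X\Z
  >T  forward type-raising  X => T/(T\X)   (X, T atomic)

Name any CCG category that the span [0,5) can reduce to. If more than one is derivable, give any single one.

S

[0,5] S   <
  [0,3] N   >
    [0,1] "with" : N/S
    [1,3] S   >
      [1,2] "read" : S/(S\PP)
      [2,3] "on" : S\PP
  [3,5] S\N   >
    [3,4] "the" : (S\N)/(PP\NP)
    [4,5] "built" : PP\NP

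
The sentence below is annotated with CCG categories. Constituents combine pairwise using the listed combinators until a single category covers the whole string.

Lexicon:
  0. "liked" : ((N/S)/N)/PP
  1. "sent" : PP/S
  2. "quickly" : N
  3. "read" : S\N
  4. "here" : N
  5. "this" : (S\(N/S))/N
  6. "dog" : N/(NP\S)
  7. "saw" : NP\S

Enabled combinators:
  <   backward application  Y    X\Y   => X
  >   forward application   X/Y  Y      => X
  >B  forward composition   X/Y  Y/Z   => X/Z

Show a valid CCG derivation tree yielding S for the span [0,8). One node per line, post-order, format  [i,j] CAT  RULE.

[0,8] S   <
  [0,5] N/S   >
    [0,4] (N/S)/N   >
      [0,1] "liked" : ((N/S)/N)/PP
      [1,4] PP   >
        [1,2] "sent" : PP/S
        [2,4] S   <
          [2,3] "quickly" : N
          [3,4] "read" : S\N
    [4,5] "here" : N
  [5,8] S\(N/S)   >
    [5,6] "this" : (S\(N/S))/N
    [6,8] N   >
      [6,7] "dog" : N/(NP\S)
      [7,8] "saw" : NP\S

[0,1] ((N/S)/N)/PP  lex  "liked"
[1,2] PP/S  lex  "sent"
[2,3] N  lex  "quickly"
[3,4] S\N  lex  "read"
[2,4] S  <  k=3
[1,4] PP  >  k=2
[0,4] (N/S)/N  >  k=1
[4,5] N  lex  "here"
[0,5] N/S  >  k=4
[5,6] (S\(N/S))/N  lex  "this"
[6,7] N/(NP\S)  lex  "dog"
[7,8] NP\S  lex  "saw"
[6,8] N  >  k=7
[5,8] S\(N/S)  >  k=6
[0,8] S  <  k=5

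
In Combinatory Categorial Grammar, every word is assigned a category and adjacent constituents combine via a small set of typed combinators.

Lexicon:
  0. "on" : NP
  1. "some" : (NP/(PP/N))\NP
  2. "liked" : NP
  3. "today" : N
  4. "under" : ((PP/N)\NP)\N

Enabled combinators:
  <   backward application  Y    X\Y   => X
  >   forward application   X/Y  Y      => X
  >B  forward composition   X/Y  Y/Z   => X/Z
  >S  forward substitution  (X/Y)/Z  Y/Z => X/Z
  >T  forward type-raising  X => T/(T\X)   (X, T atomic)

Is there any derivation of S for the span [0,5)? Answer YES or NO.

NO

NP (NP/(PP/N))\NP NP N ((PP/N)\NP)\N
CKY chart[0,5] = {N/(N\NP), NP, NP/(NP\NP), PP/(PP\NP), S/(S\NP)}; S ∉ chart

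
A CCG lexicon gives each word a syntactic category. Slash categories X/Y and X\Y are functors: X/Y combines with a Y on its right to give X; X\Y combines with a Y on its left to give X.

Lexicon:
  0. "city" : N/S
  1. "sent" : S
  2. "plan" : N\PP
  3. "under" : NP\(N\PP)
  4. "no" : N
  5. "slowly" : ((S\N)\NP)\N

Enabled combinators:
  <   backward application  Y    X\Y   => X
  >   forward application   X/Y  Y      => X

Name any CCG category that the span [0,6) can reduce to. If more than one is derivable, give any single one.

S

[0,6] S   <
  [0,2] N   >
    [0,1] "city" : N/S
    [1,2] "sent" : S
  [2,6] S\N   <
    [2,4] NP   <
      [2,3] "plan" : N\PP
      [3,4] "under" : NP\(N\PP)
    [4,6] (S\N)\NP   <
      [4,5] "no" : N
      [5,6] "slowly" : ((S\N)\NP)\N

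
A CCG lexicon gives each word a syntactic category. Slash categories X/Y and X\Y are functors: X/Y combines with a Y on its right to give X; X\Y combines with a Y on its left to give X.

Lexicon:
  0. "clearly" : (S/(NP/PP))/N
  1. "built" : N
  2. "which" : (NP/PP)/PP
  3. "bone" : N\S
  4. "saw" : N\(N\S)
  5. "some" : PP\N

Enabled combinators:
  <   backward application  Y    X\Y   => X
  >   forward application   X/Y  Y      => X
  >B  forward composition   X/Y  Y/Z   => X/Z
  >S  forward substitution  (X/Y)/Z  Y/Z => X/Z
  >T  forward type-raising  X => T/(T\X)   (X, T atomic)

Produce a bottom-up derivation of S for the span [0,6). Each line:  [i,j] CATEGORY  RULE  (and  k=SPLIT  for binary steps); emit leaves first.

[0,1] (S/(NP/PP))/N  lex  "clearly"
[1,2] N  lex  "built"
[0,2] S/(NP/PP)  >  k=1
[2,3] (NP/PP)/PP  lex  "which"
[3,4] N\S  lex  "bone"
[4,5] N\(N\S)  lex  "saw"
[3,5] N  <  k=4
[5,6] PP\N  lex  "some"
[3,6] PP  <  k=5
[2,6] NP/PP  >  k=3
[0,6] S  >  k=2

[0,6] S   >
  [0,2] S/(NP/PP)   >
    [0,1] "clearly" : (S/(NP/PP))/N
    [1,2] "built" : N
  [2,6] NP/PP   >
    [2,3] "which" : (NP/PP)/PP
    [3,6] PP   <
      [3,5] N   <
        [3,4] "bone" : N\S
        [4,5] "saw" : N\(N\S)
      [5,6] "some" : PP\N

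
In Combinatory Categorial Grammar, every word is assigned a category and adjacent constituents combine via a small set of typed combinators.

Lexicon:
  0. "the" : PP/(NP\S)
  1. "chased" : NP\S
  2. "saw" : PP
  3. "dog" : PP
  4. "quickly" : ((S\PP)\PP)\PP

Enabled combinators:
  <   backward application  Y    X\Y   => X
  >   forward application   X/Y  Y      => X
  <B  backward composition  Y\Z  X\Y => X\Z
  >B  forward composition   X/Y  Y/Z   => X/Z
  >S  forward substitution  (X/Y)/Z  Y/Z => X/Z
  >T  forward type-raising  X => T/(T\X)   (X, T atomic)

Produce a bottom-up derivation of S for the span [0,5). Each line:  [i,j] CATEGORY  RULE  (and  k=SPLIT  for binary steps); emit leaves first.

[0,1] PP/(NP\S)  lex  "the"
[1,2] NP\S  lex  "chased"
[0,2] PP  >  k=1
[2,3] PP  lex  "saw"
[3,4] PP  lex  "dog"
[4,5] ((S\PP)\PP)\PP  lex  "quickly"
[3,5] (S\PP)\PP  <  k=4
[2,5] S\PP  <  k=3
[0,5] S  <  k=2

[0,5] S   <
  [0,2] PP   >
    [0,1] "the" : PP/(NP\S)
    [1,2] "chased" : NP\S
  [2,5] S\PP   <
    [2,3] "saw" : PP
    [3,5] (S\PP)\PP   <
      [3,4] "dog" : PP
      [4,5] "quickly" : ((S\PP)\PP)\PP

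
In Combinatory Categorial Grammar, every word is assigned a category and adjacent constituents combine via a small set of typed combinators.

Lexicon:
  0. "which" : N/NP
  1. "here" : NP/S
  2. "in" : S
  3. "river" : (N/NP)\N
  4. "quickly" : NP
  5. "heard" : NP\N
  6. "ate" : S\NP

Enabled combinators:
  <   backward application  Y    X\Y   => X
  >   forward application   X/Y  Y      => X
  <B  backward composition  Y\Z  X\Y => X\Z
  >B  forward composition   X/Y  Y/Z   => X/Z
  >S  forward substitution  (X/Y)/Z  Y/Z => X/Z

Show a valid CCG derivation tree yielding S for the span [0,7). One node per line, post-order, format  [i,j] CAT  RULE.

[0,1] N/NP  lex  "which"
[1,2] NP/S  lex  "here"
[2,3] S  lex  "in"
[1,3] NP  >  k=2
[0,3] N  >  k=1
[3,4] (N/NP)\N  lex  "river"
[0,4] N/NP  <  k=3
[4,5] NP  lex  "quickly"
[0,5] N  >  k=4
[5,6] NP\N  lex  "heard"
[6,7] S\NP  lex  "ate"
[5,7] S\N  <B  k=6
[0,7] S  <  k=5

[0,7] S   <
  [0,5] N   >
    [0,4] N/NP   <
      [0,3] N   >
        [0,1] "which" : N/NP
        [1,3] NP   >
          [1,2] "here" : NP/S
          [2,3] "in" : S
      [3,4] "river" : (N/NP)\N
    [4,5] "quickly" : NP
  [5,7] S\N   <B
    [5,6] "heard" : NP\N
    [6,7] "ate" : S\NP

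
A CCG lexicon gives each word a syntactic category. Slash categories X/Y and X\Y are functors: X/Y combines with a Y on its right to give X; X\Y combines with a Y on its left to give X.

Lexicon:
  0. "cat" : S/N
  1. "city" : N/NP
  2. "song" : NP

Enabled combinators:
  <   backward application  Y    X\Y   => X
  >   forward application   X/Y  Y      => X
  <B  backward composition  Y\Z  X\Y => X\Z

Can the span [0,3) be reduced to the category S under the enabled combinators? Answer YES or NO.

[0,3] S   >
  [0,1] "cat" : S/N
  [1,3] N   >
    [1,2] "city" : N/NP
    [2,3] "song" : NP

YES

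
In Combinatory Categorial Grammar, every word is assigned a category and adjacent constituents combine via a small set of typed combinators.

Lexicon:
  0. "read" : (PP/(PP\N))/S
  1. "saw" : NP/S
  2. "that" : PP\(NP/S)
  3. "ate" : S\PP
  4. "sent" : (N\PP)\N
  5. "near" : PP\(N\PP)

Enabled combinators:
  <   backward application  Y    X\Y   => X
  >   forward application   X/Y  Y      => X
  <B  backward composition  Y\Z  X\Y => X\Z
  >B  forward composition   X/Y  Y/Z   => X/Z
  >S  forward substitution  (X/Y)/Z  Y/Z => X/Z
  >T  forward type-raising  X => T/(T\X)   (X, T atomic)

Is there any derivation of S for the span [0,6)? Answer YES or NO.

(PP/(PP\N))/S NP/S PP\(NP/S) S\PP (N\PP)\N PP\(N\PP)
CKY chart[0,6] = {N/(N\PP), NP/(NP\PP), PP, PP/(PP\PP), S/(S\PP)}; S ∉ chart

NO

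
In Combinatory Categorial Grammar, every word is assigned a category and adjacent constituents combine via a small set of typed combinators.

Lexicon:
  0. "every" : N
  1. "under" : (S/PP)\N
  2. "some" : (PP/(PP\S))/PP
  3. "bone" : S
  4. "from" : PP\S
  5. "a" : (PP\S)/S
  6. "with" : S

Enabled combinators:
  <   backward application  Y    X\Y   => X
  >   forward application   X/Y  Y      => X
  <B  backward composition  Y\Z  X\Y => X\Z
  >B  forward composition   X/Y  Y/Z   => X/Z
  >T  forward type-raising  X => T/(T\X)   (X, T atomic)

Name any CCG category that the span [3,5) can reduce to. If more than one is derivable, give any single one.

[0,7] S   >
  [0,2] S/PP   <
    [0,1] "every" : N
    [1,2] "under" : (S/PP)\N
  [2,7] PP   >
    [2,5] PP/(PP\S)   >
      [2,3] "some" : (PP/(PP\S))/PP
      [3,5] PP   <
        [3,4] "bone" : S
        [4,5] "from" : PP\S
    [5,7] PP\S   >
      [5,6] "a" : (PP\S)/S
      [6,7] "with" : S

PP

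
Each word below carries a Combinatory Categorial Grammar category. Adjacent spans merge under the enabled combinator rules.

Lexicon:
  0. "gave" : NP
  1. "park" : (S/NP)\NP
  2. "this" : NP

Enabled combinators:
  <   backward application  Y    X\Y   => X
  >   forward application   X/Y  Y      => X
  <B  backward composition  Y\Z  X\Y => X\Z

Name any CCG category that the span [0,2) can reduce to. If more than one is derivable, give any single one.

[0,3] S   >
  [0,2] S/NP   <
    [0,1] "gave" : NP
    [1,2] "park" : (S/NP)\NP
  [2,3] "this" : NP

S/NP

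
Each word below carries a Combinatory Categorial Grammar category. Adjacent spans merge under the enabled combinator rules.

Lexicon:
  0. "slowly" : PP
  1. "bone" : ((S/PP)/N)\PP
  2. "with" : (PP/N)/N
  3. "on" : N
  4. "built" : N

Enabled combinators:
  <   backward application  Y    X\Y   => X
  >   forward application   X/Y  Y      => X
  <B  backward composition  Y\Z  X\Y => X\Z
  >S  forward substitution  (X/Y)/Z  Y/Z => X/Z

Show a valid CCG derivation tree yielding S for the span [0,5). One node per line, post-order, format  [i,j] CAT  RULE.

[0,5] S   >
  [0,4] S/N   >S
    [0,2] (S/PP)/N   <
      [0,1] "slowly" : PP
      [1,2] "bone" : ((S/PP)/N)\PP
    [2,4] PP/N   >
      [2,3] "with" : (PP/N)/N
      [3,4] "on" : N
  [4,5] "built" : N

[0,1] PP  lex  "slowly"
[1,2] ((S/PP)/N)\PP  lex  "bone"
[0,2] (S/PP)/N  <  k=1
[2,3] (PP/N)/N  lex  "with"
[3,4] N  lex  "on"
[2,4] PP/N  >  k=3
[0,4] S/N  >S  k=2
[4,5] N  lex  "built"
[0,5] S  >  k=4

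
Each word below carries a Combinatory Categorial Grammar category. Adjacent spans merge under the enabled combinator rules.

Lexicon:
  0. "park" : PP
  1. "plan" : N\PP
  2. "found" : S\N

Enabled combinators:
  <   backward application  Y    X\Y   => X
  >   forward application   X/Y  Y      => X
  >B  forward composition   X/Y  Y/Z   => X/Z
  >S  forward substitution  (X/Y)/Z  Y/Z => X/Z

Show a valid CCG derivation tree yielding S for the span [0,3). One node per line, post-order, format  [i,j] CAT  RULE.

[0,1] PP  lex  "park"
[1,2] N\PP  lex  "plan"
[0,2] N  <  k=1
[2,3] S\N  lex  "found"
[0,3] S  <  k=2

[0,3] S   <
  [0,2] N   <
    [0,1] "park" : PP
    [1,2] "plan" : N\PP
  [2,3] "found" : S\N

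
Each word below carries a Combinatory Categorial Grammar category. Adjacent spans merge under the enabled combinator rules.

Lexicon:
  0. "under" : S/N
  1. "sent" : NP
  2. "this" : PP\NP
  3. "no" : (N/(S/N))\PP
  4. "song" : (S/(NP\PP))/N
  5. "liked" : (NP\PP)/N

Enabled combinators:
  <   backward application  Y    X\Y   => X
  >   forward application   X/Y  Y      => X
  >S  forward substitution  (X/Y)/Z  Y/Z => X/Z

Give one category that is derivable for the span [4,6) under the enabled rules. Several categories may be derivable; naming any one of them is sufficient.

S/N

[0,6] S   >
  [0,1] "under" : S/N
  [1,6] N   >
    [1,4] N/(S/N)   <
      [1,3] PP   <
        [1,2] "sent" : NP
        [2,3] "this" : PP\NP
      [3,4] "no" : (N/(S/N))\PP
    [4,6] S/N   >S
      [4,5] "song" : (S/(NP\PP))/N
      [5,6] "liked" : (NP\PP)/N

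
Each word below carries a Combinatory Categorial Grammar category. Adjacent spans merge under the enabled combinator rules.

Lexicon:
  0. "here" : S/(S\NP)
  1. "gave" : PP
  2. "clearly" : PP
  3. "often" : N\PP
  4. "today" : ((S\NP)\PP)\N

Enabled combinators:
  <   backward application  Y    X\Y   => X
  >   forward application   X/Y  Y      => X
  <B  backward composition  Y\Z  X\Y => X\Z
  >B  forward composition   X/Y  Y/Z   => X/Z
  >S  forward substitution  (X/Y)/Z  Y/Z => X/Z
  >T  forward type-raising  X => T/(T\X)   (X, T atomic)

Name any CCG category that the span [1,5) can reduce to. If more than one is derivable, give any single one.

[0,5] S   >
  [0,1] "here" : S/(S\NP)
  [1,5] S\NP   <
    [1,2] "gave" : PP
    [2,5] (S\NP)\PP   <
      [2,4] N   >
        [2,3] N/(N\PP)   >T
          [2,3] "clearly" : PP
        [3,4] "often" : N\PP
      [4,5] "today" : ((S\NP)\PP)\N

S\NP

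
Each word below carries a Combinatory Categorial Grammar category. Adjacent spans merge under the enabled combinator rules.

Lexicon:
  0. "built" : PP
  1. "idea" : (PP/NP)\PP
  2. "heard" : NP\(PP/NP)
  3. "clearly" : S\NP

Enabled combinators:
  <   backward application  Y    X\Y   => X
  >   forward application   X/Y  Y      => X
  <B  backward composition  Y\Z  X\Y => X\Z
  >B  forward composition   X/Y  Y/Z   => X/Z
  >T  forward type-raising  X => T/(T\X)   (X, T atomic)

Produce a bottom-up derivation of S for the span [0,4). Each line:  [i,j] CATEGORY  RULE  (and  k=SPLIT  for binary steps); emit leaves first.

[0,1] PP  lex  "built"
[0,1] NP/(NP\PP)  >T
[1,2] (PP/NP)\PP  lex  "idea"
[2,3] NP\(PP/NP)  lex  "heard"
[1,3] NP\PP  <B  k=2
[0,3] NP  >  k=1
[3,4] S\NP  lex  "clearly"
[0,4] S  <  k=3

[0,4] S   <
  [0,3] NP   >
    [0,1] NP/(NP\PP)   >T
      [0,1] "built" : PP
    [1,3] NP\PP   <B
      [1,2] "idea" : (PP/NP)\PP
      [2,3] "heard" : NP\(PP/NP)
  [3,4] "clearly" : S\NP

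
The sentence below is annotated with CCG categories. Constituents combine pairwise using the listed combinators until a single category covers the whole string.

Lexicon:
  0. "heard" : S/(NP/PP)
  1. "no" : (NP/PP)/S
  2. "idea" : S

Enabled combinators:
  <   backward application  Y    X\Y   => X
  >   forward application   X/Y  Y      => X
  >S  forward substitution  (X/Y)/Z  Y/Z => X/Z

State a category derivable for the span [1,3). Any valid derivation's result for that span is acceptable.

NP/PP

[0,3] S   >
  [0,1] "heard" : S/(NP/PP)
  [1,3] NP/PP   >
    [1,2] "no" : (NP/PP)/S
    [2,3] "idea" : S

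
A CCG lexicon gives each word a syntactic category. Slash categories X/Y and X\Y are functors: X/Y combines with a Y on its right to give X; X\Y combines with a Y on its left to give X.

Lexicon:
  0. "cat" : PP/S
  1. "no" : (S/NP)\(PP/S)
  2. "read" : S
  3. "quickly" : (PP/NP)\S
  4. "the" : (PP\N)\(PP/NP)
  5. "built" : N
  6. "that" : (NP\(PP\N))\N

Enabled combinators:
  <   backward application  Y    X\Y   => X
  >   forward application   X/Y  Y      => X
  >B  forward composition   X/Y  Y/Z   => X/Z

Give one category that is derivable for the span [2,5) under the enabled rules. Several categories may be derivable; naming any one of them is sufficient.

[0,7] S   >
  [0,2] S/NP   <
    [0,1] "cat" : PP/S
    [1,2] "no" : (S/NP)\(PP/S)
  [2,7] NP   <
    [2,5] PP\N   <
      [2,4] PP/NP   <
        [2,3] "read" : S
        [3,4] "quickly" : (PP/NP)\S
      [4,5] "the" : (PP\N)\(PP/NP)
    [5,7] NP\(PP\N)   <
      [5,6] "built" : N
      [6,7] "that" : (NP\(PP\N))\N

PP\N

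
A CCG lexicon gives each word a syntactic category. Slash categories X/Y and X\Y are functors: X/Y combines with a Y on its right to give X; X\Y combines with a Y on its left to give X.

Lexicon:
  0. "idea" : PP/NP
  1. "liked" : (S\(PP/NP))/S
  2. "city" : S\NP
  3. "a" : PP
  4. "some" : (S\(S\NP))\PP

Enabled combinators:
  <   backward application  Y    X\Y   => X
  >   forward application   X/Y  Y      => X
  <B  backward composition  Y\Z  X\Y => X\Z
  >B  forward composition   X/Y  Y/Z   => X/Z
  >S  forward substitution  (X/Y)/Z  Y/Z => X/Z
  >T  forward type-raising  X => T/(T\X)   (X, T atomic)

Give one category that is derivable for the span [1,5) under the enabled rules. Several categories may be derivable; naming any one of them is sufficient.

[0,5] S   <
  [0,1] "idea" : PP/NP
  [1,5] S\(PP/NP)   >
    [1,2] "liked" : (S\(PP/NP))/S
    [2,5] S   <
      [2,3] "city" : S\NP
      [3,5] S\(S\NP)   <
        [3,4] "a" : PP
        [4,5] "some" : (S\(S\NP))\PP

S\(PP/NP)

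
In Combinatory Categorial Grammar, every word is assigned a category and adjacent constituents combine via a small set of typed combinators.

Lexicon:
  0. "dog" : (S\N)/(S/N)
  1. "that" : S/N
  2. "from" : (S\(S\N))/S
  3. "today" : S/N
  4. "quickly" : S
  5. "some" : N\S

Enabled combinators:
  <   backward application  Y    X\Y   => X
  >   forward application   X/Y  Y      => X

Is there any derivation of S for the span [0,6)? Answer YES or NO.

YES

[0,6] S   <
  [0,2] S\N   >
    [0,1] "dog" : (S\N)/(S/N)
    [1,2] "that" : S/N
  [2,6] S\(S\N)   >
    [2,3] "from" : (S\(S\N))/S
    [3,6] S   >
      [3,4] "today" : S/N
      [4,6] N   <
        [4,5] "quickly" : S
        [5,6] "some" : N\S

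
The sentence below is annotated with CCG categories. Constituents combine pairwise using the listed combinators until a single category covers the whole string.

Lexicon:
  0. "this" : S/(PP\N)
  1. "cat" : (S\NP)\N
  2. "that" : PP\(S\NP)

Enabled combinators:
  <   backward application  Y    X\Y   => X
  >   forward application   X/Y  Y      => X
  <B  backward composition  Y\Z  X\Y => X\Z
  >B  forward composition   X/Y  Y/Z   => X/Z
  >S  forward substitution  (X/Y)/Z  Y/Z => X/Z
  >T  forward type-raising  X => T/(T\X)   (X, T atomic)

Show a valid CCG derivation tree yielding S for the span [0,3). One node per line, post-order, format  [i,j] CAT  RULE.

[0,3] S   >
  [0,1] "this" : S/(PP\N)
  [1,3] PP\N   <B
    [1,2] "cat" : (S\NP)\N
    [2,3] "that" : PP\(S\NP)

[0,1] S/(PP\N)  lex  "this"
[1,2] (S\NP)\N  lex  "cat"
[2,3] PP\(S\NP)  lex  "that"
[1,3] PP\N  <B  k=2
[0,3] S  >  k=1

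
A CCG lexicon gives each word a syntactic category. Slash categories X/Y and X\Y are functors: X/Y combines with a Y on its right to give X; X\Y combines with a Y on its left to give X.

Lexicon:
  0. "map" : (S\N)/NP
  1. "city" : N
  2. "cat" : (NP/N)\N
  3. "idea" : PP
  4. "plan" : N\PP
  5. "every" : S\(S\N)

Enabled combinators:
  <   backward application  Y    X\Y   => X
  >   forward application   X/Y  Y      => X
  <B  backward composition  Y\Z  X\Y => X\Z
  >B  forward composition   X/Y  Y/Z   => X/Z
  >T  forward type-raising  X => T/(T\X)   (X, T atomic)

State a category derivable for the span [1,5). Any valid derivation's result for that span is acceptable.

NP

[0,6] S   <
  [0,5] S\N   >
    [0,1] "map" : (S\N)/NP
    [1,5] NP   >
      [1,3] NP/N   <
        [1,2] "city" : N
        [2,3] "cat" : (NP/N)\N
      [3,5] N   <
        [3,4] "idea" : PP
        [4,5] "plan" : N\PP
  [5,6] "every" : S\(S\N)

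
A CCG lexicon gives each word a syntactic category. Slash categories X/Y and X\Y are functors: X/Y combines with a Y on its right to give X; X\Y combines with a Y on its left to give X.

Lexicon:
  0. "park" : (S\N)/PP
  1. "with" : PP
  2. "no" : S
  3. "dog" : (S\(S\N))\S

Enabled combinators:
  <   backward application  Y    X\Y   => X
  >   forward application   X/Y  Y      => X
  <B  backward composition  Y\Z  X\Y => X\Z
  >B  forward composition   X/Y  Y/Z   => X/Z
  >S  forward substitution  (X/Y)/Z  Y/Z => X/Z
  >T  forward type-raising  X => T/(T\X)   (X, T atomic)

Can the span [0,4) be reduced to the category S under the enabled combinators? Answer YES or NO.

YES

[0,4] S   <
  [0,2] S\N   >
    [0,1] "park" : (S\N)/PP
    [1,2] "with" : PP
  [2,4] S\(S\N)   <
    [2,3] "no" : S
    [3,4] "dog" : (S\(S\N))\S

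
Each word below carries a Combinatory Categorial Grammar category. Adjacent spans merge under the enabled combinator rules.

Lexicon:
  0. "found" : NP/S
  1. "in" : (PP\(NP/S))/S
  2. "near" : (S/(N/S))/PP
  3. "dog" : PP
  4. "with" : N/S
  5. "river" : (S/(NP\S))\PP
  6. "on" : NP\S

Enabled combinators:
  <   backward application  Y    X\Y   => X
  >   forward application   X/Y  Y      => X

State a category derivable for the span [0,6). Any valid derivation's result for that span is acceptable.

S/(NP\S)

[0,7] S   >
  [0,6] S/(NP\S)   <
    [0,5] PP   <
      [0,1] "found" : NP/S
      [1,5] PP\(NP/S)   >
        [1,2] "in" : (PP\(NP/S))/S
        [2,5] S   >
          [2,4] S/(N/S)   >
            [2,3] "near" : (S/(N/S))/PP
            [3,4] "dog" : PP
          [4,5] "with" : N/S
    [5,6] "river" : (S/(NP\S))\PP
  [6,7] "on" : NP\S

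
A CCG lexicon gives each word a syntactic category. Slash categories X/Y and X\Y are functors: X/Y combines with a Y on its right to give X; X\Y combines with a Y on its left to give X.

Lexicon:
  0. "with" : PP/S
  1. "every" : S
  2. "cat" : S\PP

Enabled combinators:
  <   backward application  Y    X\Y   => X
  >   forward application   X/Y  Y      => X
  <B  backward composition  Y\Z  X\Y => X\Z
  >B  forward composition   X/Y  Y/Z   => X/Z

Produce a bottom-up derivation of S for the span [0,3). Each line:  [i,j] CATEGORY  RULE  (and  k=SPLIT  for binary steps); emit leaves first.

[0,3] S   <
  [0,2] PP   >
    [0,1] "with" : PP/S
    [1,2] "every" : S
  [2,3] "cat" : S\PP

[0,1] PP/S  lex  "with"
[1,2] S  lex  "every"
[0,2] PP  >  k=1
[2,3] S\PP  lex  "cat"
[0,3] S  <  k=2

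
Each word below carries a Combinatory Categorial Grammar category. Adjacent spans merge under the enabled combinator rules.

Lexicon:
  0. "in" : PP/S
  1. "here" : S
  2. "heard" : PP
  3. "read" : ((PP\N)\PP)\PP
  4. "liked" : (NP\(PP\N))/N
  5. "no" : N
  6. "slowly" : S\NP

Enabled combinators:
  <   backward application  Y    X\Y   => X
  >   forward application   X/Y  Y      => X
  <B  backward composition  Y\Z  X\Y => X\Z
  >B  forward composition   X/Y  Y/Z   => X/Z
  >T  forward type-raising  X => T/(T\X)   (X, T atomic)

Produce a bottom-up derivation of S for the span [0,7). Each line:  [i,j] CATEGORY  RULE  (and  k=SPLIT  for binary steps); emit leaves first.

[0,1] PP/S  lex  "in"
[1,2] S  lex  "here"
[0,2] PP  >  k=1
[2,3] PP  lex  "heard"
[3,4] ((PP\N)\PP)\PP  lex  "read"
[2,4] (PP\N)\PP  <  k=3
[4,5] (NP\(PP\N))/N  lex  "liked"
[5,6] N  lex  "no"
[4,6] NP\(PP\N)  >  k=5
[2,6] NP\PP  <B  k=4
[6,7] S\NP  lex  "slowly"
[2,7] S\PP  <B  k=6
[0,7] S  <  k=2

[0,7] S   <
  [0,2] PP   >
    [0,1] "in" : PP/S
    [1,2] "here" : S
  [2,7] S\PP   <B
    [2,6] NP\PP   <B
      [2,4] (PP\N)\PP   <
        [2,3] "heard" : PP
        [3,4] "read" : ((PP\N)\PP)\PP
      [4,6] NP\(PP\N)   >
        [4,5] "liked" : (NP\(PP\N))/N
        [5,6] "no" : N
    [6,7] "slowly" : S\NP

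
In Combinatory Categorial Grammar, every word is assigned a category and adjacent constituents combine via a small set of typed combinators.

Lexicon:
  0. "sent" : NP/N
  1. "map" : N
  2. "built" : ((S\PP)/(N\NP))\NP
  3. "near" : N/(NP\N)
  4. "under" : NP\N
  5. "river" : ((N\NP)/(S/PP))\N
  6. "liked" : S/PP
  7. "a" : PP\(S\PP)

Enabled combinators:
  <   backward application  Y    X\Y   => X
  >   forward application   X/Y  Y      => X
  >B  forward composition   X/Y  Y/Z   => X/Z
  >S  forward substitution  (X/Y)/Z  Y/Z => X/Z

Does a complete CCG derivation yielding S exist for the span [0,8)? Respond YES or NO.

NP/N N ((S\PP)/(N\NP))\NP N/(NP\N) NP\N ((N\NP)/(S/PP))\N S/PP PP\(S\PP)
CKY chart[0,8] = {PP}; S ∉ chart

NO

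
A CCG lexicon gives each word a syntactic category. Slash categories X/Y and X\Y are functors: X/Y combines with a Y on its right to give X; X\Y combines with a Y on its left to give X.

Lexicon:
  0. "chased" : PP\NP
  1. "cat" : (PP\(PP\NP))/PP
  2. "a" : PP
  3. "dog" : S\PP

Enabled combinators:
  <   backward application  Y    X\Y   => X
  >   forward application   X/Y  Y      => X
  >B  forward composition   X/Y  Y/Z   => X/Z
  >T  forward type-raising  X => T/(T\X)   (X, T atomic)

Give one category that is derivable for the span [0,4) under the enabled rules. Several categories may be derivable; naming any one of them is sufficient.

[0,4] S   <
  [0,3] PP   <
    [0,1] "chased" : PP\NP
    [1,3] PP\(PP\NP)   >
      [1,2] "cat" : (PP\(PP\NP))/PP
      [2,3] "a" : PP
  [3,4] "dog" : S\PP

S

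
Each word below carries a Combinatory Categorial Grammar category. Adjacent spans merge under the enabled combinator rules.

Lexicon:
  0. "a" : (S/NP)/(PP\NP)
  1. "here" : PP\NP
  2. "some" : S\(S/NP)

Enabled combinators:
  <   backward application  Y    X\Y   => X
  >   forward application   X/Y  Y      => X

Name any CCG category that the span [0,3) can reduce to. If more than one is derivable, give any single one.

S

[0,3] S   <
  [0,2] S/NP   >
    [0,1] "a" : (S/NP)/(PP\NP)
    [1,2] "here" : PP\NP
  [2,3] "some" : S\(S/NP)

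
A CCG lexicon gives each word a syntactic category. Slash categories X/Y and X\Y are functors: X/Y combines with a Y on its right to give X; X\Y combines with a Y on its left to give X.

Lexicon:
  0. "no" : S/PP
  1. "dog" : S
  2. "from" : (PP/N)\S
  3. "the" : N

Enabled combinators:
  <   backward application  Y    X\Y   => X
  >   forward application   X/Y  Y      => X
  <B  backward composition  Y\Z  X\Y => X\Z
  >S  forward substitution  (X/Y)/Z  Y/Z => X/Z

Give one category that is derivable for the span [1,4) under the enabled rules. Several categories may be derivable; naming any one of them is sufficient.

[0,4] S   >
  [0,1] "no" : S/PP
  [1,4] PP   >
    [1,3] PP/N   <
      [1,2] "dog" : S
      [2,3] "from" : (PP/N)\S
    [3,4] "the" : N

PP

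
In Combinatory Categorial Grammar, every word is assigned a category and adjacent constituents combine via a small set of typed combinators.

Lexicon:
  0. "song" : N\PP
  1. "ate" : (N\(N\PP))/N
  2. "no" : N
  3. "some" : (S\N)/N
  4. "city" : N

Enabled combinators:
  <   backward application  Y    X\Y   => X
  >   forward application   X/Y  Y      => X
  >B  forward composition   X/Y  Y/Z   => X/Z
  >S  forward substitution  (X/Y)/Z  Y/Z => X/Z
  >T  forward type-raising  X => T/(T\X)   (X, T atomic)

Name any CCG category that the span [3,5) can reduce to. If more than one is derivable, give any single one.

S\N

[0,5] S   <
  [0,3] N   <
    [0,1] "song" : N\PP
    [1,3] N\(N\PP)   >
      [1,2] "ate" : (N\(N\PP))/N
      [2,3] "no" : N
  [3,5] S\N   >
    [3,4] "some" : (S\N)/N
    [4,5] "city" : N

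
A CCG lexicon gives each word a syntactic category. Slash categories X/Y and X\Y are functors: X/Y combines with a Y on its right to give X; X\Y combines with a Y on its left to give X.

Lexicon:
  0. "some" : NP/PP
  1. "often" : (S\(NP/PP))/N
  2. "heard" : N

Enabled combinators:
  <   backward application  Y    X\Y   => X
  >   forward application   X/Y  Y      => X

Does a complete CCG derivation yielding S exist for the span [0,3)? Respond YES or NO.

[0,3] S   <
  [0,1] "some" : NP/PP
  [1,3] S\(NP/PP)   >
    [1,2] "often" : (S\(NP/PP))/N
    [2,3] "heard" : N

YES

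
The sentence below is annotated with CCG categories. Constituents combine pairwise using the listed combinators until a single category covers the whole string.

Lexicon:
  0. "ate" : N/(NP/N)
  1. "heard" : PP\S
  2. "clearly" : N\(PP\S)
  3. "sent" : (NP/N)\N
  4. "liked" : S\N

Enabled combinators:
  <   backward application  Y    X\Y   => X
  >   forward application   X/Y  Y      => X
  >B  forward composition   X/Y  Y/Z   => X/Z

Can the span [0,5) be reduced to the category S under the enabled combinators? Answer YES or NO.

[0,5] S   <
  [0,4] N   >
    [0,1] "ate" : N/(NP/N)
    [1,4] NP/N   <
      [1,3] N   <
        [1,2] "heard" : PP\S
        [2,3] "clearly" : N\(PP\S)
      [3,4] "sent" : (NP/N)\N
  [4,5] "liked" : S\N

YES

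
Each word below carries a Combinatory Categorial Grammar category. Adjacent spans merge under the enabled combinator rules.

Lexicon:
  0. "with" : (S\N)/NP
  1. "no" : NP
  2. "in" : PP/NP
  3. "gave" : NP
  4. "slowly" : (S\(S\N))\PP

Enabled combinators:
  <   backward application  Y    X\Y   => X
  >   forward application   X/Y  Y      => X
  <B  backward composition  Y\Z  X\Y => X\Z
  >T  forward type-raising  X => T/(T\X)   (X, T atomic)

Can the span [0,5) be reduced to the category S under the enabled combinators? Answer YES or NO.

[0,5] S   <
  [0,2] S\N   >
    [0,1] "with" : (S\N)/NP
    [1,2] "no" : NP
  [2,5] S\(S\N)   <
    [2,4] PP   >
      [2,3] "in" : PP/NP
      [3,4] "gave" : NP
    [4,5] "slowly" : (S\(S\N))\PP

YES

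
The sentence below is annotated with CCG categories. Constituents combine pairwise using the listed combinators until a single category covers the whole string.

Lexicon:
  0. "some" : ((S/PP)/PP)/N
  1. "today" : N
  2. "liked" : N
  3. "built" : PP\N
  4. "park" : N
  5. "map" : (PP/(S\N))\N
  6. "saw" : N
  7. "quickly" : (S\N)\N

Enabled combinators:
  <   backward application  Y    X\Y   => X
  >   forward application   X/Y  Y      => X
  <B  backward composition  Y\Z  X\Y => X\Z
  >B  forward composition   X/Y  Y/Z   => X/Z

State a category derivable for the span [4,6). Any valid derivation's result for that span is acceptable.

PP/(S\N)

[0,8] S   >
  [0,4] S/PP   >
    [0,2] (S/PP)/PP   >
      [0,1] "some" : ((S/PP)/PP)/N
      [1,2] "today" : N
    [2,4] PP   <
      [2,3] "liked" : N
      [3,4] "built" : PP\N
  [4,8] PP   >
    [4,6] PP/(S\N)   <
      [4,5] "park" : N
      [5,6] "map" : (PP/(S\N))\N
    [6,8] S\N   <
      [6,7] "saw" : N
      [7,8] "quickly" : (S\N)\N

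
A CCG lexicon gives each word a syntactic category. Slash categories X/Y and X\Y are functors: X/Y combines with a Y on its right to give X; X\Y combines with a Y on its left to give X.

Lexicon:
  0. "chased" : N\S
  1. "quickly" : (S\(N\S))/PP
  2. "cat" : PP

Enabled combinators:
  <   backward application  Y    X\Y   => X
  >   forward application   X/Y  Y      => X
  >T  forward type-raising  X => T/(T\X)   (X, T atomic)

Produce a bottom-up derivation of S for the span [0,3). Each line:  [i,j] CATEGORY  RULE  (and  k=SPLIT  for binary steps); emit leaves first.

[0,3] S   <
  [0,1] "chased" : N\S
  [1,3] S\(N\S)   >
    [1,2] "quickly" : (S\(N\S))/PP
    [2,3] "cat" : PP

[0,1] N\S  lex  "chased"
[1,2] (S\(N\S))/PP  lex  "quickly"
[2,3] PP  lex  "cat"
[1,3] S\(N\S)  >  k=2
[0,3] S  <  k=1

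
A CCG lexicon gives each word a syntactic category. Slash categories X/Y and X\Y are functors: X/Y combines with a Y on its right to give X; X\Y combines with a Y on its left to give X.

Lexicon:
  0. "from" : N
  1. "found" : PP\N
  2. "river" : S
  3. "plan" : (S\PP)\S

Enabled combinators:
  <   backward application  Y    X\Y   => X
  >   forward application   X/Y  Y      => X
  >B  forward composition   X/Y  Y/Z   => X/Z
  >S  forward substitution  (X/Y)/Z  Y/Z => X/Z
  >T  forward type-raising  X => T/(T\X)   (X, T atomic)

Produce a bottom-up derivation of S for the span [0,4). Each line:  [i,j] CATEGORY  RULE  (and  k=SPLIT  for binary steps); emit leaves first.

[0,4] S   <
  [0,2] PP   >
    [0,1] PP/(PP\N)   >T
      [0,1] "from" : N
    [1,2] "found" : PP\N
  [2,4] S\PP   <
    [2,3] "river" : S
    [3,4] "plan" : (S\PP)\S

[0,1] N  lex  "from"
[0,1] PP/(PP\N)  >T
[1,2] PP\N  lex  "found"
[0,2] PP  >  k=1
[2,3] S  lex  "river"
[3,4] (S\PP)\S  lex  "plan"
[2,4] S\PP  <  k=3
[0,4] S  <  k=2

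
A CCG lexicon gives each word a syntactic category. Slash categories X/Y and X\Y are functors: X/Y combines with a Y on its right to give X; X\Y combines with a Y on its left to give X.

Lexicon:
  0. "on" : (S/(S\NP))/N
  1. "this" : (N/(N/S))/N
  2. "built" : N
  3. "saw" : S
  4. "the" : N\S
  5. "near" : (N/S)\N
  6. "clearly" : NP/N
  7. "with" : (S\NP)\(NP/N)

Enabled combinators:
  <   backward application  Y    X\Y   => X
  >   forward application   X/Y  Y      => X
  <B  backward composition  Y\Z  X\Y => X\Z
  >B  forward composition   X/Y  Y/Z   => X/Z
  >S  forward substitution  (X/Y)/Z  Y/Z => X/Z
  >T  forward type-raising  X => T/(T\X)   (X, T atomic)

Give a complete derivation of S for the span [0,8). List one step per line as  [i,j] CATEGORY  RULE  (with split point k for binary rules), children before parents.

[0,8] S   >
  [0,6] S/(S\NP)   >
    [0,1] "on" : (S/(S\NP))/N
    [1,6] N   >
      [1,3] N/(N/S)   >
        [1,2] "this" : (N/(N/S))/N
        [2,3] "built" : N
      [3,6] N/S   <
        [3,5] N   >
          [3,4] N/(N\S)   >T
            [3,4] "saw" : S
          [4,5] "the" : N\S
        [5,6] "near" : (N/S)\N
  [6,8] S\NP   <
    [6,7] "clearly" : NP/N
    [7,8] "with" : (S\NP)\(NP/N)

[0,1] (S/(S\NP))/N  lex  "on"
[1,2] (N/(N/S))/N  lex  "this"
[2,3] N  lex  "built"
[1,3] N/(N/S)  >  k=2
[3,4] S  lex  "saw"
[3,4] N/(N\S)  >T
[4,5] N\S  lex  "the"
[3,5] N  >  k=4
[5,6] (N/S)\N  lex  "near"
[3,6] N/S  <  k=5
[1,6] N  >  k=3
[0,6] S/(S\NP)  >  k=1
[6,7] NP/N  lex  "clearly"
[7,8] (S\NP)\(NP/N)  lex  "with"
[6,8] S\NP  <  k=7
[0,8] S  >  k=6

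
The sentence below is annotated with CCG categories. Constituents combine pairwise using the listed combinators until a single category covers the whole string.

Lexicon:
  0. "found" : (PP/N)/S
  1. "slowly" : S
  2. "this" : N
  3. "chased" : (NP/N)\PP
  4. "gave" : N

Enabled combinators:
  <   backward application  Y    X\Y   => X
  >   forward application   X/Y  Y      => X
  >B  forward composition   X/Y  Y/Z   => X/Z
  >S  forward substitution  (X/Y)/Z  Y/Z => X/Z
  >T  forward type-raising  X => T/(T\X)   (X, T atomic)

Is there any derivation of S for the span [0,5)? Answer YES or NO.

(PP/N)/S S N (NP/N)\PP N
CKY chart[0,5] = {N/(N\NP), NP, NP/(NP\NP), NP/(N\N), PP/(PP\NP), S/(S\NP)}; S ∉ chart

NO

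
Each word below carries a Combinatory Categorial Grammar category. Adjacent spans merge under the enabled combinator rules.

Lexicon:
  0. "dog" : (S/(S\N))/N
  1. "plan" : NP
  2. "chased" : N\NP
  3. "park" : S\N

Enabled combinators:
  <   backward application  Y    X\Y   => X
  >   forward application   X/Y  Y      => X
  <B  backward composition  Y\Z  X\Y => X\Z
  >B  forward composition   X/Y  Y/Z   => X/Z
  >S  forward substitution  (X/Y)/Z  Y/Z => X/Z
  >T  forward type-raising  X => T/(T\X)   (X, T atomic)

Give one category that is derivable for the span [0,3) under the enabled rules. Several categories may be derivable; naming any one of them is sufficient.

S/(S\N)

[0,4] S   >
  [0,3] S/(S\N)   >
    [0,1] "dog" : (S/(S\N))/N
    [1,3] N   <
      [1,2] "plan" : NP
      [2,3] "chased" : N\NP
  [3,4] "park" : S\N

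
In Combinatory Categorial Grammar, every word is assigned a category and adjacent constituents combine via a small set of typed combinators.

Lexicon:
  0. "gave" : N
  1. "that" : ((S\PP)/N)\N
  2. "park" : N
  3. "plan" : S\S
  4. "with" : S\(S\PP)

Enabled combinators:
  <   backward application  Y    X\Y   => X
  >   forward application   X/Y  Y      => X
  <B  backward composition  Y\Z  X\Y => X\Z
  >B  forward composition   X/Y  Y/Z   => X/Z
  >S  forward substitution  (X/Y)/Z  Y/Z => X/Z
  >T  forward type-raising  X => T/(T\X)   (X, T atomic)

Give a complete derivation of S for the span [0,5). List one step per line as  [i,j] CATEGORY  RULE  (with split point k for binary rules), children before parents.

[0,1] N  lex  "gave"
[1,2] ((S\PP)/N)\N  lex  "that"
[0,2] (S\PP)/N  <  k=1
[2,3] N  lex  "park"
[0,3] S\PP  >  k=2
[3,4] S\S  lex  "plan"
[0,4] S\PP  <B  k=3
[4,5] S\(S\PP)  lex  "with"
[0,5] S  <  k=4

[0,5] S   <
  [0,4] S\PP   <B
    [0,3] S\PP   >
      [0,2] (S\PP)/N   <
        [0,1] "gave" : N
        [1,2] "that" : ((S\PP)/N)\N
      [2,3] "park" : N
    [3,4] "plan" : S\S
  [4,5] "with" : S\(S\PP)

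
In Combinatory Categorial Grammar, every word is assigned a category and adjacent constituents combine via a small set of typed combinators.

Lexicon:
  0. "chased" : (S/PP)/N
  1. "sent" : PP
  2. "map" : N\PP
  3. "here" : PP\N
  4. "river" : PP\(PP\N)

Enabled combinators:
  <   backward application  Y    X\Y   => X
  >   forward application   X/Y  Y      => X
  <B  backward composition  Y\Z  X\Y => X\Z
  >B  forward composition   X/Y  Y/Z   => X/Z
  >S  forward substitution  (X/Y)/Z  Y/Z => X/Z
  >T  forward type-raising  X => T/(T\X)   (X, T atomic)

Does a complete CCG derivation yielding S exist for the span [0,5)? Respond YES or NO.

[0,5] S   >
  [0,3] S/PP   >
    [0,1] "chased" : (S/PP)/N
    [1,3] N   >
      [1,2] N/(N\PP)   >T
        [1,2] "sent" : PP
      [2,3] "map" : N\PP
  [3,5] PP   <
    [3,4] "here" : PP\N
    [4,5] "river" : PP\(PP\N)

YES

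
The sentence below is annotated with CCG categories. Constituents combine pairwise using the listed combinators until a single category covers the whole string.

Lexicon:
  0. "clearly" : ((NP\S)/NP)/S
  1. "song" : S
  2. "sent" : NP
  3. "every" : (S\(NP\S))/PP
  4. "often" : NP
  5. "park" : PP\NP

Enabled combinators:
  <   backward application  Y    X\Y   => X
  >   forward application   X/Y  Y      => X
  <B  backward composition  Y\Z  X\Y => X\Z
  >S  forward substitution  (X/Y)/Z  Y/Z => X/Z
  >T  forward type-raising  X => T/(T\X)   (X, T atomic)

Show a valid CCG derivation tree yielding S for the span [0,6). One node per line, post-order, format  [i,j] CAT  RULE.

[0,6] S   <
  [0,3] NP\S   >
    [0,2] (NP\S)/NP   >
      [0,1] "clearly" : ((NP\S)/NP)/S
      [1,2] "song" : S
    [2,3] "sent" : NP
  [3,6] S\(NP\S)   >
    [3,4] "every" : (S\(NP\S))/PP
    [4,6] PP   <
      [4,5] "often" : NP
      [5,6] "park" : PP\NP

[0,1] ((NP\S)/NP)/S  lex  "clearly"
[1,2] S  lex  "song"
[0,2] (NP\S)/NP  >  k=1
[2,3] NP  lex  "sent"
[0,3] NP\S  >  k=2
[3,4] (S\(NP\S))/PP  lex  "every"
[4,5] NP  lex  "often"
[5,6] PP\NP  lex  "park"
[4,6] PP  <  k=5
[3,6] S\(NP\S)  >  k=4
[0,6] S  <  k=3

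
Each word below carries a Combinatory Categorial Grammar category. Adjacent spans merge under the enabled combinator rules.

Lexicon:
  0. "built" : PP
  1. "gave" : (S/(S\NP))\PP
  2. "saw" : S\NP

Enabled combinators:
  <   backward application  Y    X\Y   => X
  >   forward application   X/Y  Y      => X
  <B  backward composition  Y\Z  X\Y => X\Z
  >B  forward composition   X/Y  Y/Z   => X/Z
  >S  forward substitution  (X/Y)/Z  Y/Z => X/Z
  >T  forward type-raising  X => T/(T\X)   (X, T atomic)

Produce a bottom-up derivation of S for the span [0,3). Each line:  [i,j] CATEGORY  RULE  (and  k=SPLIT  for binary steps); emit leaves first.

[0,1] PP  lex  "built"
[1,2] (S/(S\NP))\PP  lex  "gave"
[0,2] S/(S\NP)  <  k=1
[2,3] S\NP  lex  "saw"
[0,3] S  >  k=2

[0,3] S   >
  [0,2] S/(S\NP)   <
    [0,1] "built" : PP
    [1,2] "gave" : (S/(S\NP))\PP
  [2,3] "saw" : S\NP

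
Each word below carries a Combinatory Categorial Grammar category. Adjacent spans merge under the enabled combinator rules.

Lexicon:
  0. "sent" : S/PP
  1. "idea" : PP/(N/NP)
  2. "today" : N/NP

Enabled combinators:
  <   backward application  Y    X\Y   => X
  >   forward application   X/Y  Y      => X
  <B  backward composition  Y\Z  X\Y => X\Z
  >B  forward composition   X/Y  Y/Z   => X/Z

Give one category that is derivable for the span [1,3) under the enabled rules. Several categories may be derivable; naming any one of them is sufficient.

PP

[0,3] S   >
  [0,1] "sent" : S/PP
  [1,3] PP   >
    [1,2] "idea" : PP/(N/NP)
    [2,3] "today" : N/NP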